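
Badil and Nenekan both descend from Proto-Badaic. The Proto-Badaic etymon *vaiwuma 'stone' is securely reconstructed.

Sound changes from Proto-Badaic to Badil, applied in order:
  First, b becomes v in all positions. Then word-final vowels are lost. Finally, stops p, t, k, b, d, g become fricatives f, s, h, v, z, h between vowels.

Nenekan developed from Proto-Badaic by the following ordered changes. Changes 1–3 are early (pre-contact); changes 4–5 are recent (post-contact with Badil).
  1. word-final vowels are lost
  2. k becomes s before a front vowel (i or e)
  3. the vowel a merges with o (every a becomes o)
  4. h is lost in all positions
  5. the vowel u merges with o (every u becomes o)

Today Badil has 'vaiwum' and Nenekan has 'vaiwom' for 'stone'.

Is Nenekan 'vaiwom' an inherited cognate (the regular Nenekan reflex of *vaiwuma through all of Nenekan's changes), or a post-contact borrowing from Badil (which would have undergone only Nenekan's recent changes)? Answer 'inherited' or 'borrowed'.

borrowed

If inherited, *vaiwuma would pass through all of Nenekan's changes:
Nenekan: *vaiwuma
  vaiwuma → vaiwum   [apocope]
  vaiwum (rule 2 does not apply)
  vaiwum → voiwum   [vowel merger]
  voiwum (rule 4 does not apply)
  voiwum → voiwom   [vowel merger]
  giving Nenekan voiwom.
If borrowed from Badil 'vaiwum' after the early changes, it would undergo only the recent ones:
  rule 4 (h-loss): no change (vaiwum)
  rule 5 (vowel merger): vaiwum → vaiwom
  ⇒ as a loan: vaiwom
Nenekan 'vaiwom' matches the loan outcome 'vaiwom', not the inherited 'voiwom' — it skipped the early Nenekan changes, so it was borrowed from Badil.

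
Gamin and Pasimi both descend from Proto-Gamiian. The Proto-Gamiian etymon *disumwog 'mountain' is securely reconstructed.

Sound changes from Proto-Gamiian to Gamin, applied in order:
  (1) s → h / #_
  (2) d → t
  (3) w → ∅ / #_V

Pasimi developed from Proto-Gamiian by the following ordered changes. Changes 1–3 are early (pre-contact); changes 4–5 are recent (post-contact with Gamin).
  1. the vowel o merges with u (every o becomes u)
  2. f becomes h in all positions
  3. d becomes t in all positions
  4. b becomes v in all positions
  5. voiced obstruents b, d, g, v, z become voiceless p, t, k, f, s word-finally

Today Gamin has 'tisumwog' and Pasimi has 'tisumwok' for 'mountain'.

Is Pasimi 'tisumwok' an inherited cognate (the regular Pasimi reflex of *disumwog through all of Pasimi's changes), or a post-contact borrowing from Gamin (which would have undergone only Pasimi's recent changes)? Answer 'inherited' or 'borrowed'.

borrowed

If inherited, *disumwog would pass through all of Pasimi's changes:
Pasimi: start from *disumwog.
  rule 1 (vowel merger): disumwog → disumwug
  rule 2: no change — disumwug
  rule 3 (unconditioned shift): disumwug → tisumwug
  rule 4: no change — tisumwug
  rule 5 (final devoicing): tisumwug → tisumwuk
  ⇒ Pasimi tisumwuk
If borrowed from Gamin 'tisumwog' after the early changes, it would undergo only the recent ones:
  rule 4 (unconditioned shift): no change (tisumwog)
  rule 5 (final devoicing): tisumwog → tisumwok
  ⇒ as a loan: tisumwok
Pasimi 'tisumwok' matches the loan outcome 'tisumwok', not the inherited 'tisumwuk' — it skipped the early Pasimi changes, so it was borrowed from Gamin.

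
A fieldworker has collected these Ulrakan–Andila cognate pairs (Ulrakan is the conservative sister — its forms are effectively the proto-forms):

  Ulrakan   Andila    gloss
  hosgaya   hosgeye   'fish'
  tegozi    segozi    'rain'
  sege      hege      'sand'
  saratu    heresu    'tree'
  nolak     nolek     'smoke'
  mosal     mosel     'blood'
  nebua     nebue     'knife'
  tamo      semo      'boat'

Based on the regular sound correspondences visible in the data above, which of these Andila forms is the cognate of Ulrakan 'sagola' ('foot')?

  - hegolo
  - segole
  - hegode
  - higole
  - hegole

hegole

saratu ~ heresu — Ulrakan s corresponds to Andila h word-initially before a back vowel.
hosgaya ~ hosgeye, saratu ~ heresu — Ulrakan a corresponds to Andila e after a consonant, before a consonant other than r, m, n, p, b, f, v.
hosgaya ~ hosgeye — Ulrakan a corresponds to Andila e word-finally.
Applying these to Ulrakan 'sagola':
  sagola → hagola   (s→h word-initially before a back vowel)
  hagola → hegola   (a→e after a consonant, before a consonant other than r, m, n, p, b, f, v)
  hegola → hegole   (a→e word-finally)
So the Andila cognate is 'hegole'.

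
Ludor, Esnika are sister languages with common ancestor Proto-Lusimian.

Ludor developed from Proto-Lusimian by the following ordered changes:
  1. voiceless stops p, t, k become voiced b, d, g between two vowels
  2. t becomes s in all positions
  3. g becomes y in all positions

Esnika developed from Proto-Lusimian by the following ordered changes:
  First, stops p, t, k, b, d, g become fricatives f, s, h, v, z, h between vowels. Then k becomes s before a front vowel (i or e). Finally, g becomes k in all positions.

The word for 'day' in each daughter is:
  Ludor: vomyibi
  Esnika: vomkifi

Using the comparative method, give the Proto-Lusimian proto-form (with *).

Position 6: Ludor has b, Esnika has f. Taking the neighbouring segments as reconstructed: Ludor b could go back to *p or *b; Esnika f could go back to *p or *f — the one source consistent with every daughter is *p.
Position 4: Ludor has y, Esnika has k. Taking the neighbouring segments as reconstructed: Ludor y could go back to *g or *y; Esnika k can only go back to *g — the one source consistent with every daughter is *g.
This points to *vomgipi. Verify forward in each daughter:
Ludor: start from *vomgipi.
  rule 1 (intervocalic voicing): vomgipi → vomgibi
  rule 2: no change — vomgibi
  rule 3 (unconditioned shift): vomgibi → vomyibi
  ⇒ Ludor vomyibi
Esnika: *vomgipi
  vomgipi → vomgifi   [intervocalic lenition]
  vomgifi (rule 2 does not apply)
  vomgifi → vomkifi   [unconditioned shift]
  giving Esnika vomkifi.
*vomgipi is the unique common source.

*vomgipi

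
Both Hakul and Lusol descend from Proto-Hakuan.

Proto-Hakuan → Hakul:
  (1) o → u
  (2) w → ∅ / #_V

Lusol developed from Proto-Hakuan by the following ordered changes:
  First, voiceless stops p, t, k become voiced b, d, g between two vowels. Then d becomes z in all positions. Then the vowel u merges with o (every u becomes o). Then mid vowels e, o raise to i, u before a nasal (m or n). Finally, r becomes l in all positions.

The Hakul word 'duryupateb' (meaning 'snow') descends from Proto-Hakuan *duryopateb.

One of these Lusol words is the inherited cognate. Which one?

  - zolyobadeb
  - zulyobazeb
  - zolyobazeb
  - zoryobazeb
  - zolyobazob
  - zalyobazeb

zolyobazeb

Lusol: *duryopateb > duryobadeb > zuryobazeb > zoryobazeb > zolyobazeb  (by intervocalic voicing, unconditioned shift, vowel merger, unconditioned shift)
The other candidates each miss or misapply at least one Lusol change.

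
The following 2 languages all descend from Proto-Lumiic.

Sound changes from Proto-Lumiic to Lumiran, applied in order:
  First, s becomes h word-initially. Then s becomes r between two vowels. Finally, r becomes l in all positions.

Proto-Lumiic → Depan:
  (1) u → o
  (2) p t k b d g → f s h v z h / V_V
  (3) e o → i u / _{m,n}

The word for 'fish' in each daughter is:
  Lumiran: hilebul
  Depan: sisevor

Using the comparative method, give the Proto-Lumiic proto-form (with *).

*sisebur

Position 3: Lumiran has l, Depan has s. Taking the neighbouring segments as reconstructed: Lumiran l could go back to *s or *l or *r; Depan s could go back to *t or *s — the one source consistent with every daughter is *s.
Position 7: Lumiran has l, Depan has r. Depan preserves r here (none of its changes turn any other segment into r), so the proto-segment is *r.
Verify the candidate proto-form against each daughter:
Lumiran: *sisebur > hisebur > hirebur > hilebul  (by debuccalisation, rhotacism, unconditioned shift)
Depan: *sisebur > sisebor > sisevor  (by vowel merger, intervocalic lenition)
No other proto-form is consistent with every reflex, so the reconstruction is *sisebur.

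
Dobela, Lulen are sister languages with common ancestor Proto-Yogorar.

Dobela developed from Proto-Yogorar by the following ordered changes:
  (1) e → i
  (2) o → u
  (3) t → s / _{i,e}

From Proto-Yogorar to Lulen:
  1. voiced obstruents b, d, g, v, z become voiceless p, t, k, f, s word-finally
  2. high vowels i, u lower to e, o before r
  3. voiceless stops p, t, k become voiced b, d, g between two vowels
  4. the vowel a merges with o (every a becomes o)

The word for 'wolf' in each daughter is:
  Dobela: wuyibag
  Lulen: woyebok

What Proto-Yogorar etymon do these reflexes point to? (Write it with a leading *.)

Position 7: Dobela has g, Lulen has k. Dobela preserves g here (none of its changes turn any other segment into g), so the proto-segment is *g.
Position 4: Dobela has i, Lulen has e. Taking the neighbouring segments as reconstructed: Dobela i could go back to *e or *i; Lulen e can only go back to *e — the one source consistent with every daughter is *e.
Position 2: Dobela has u, Lulen has o. Taking the neighbouring segments as reconstructed: Dobela u could go back to *o or *u; Lulen o could go back to *a or *o — the one source consistent with every daughter is *o.
Verify the candidate proto-form against each daughter:
Dobela: *woyebag
  woyebag → woyibag   [vowel merger]
  woyibag → wuyibag   [vowel merger]
  wuyibag (rule 3 does not apply)
  giving Dobela wuyibag.
Lulen: start from *woyebag.
  rule 1 (final devoicing): woyebag → woyebak
  rule 2: no change — woyebak
  rule 3: no change — woyebak
  rule 4 (vowel merger): woyebak → woyebok
  ⇒ Lulen woyebok
Only *woyebag yields all of Dobela wuyibag, Lulen woyebok.

*woyebag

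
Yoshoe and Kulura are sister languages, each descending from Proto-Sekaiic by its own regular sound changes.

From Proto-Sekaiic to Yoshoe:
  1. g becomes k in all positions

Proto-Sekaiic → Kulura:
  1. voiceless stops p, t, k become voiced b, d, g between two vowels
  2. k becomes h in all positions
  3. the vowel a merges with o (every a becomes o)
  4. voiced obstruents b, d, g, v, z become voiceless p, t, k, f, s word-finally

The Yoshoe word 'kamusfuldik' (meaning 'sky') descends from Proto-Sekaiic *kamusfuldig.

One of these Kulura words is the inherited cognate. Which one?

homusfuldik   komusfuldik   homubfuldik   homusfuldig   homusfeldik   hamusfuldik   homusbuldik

homusfuldik

Kulura: *kamusfuldig > hamusfuldig > homusfuldig > homusfuldik  (by unconditioned shift, vowel merger, final devoicing)
Among the options, 'homusfuldik' alone shows every Kulura change applied in order.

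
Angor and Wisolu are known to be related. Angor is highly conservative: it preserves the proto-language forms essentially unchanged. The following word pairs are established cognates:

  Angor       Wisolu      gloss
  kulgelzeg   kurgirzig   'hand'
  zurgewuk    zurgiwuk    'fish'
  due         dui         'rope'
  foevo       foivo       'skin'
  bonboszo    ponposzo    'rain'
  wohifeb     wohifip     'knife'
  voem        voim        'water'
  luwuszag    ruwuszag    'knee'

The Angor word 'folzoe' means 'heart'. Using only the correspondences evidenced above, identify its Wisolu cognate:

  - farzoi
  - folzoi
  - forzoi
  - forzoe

kulgelzeg ~ kurgirzig — Angor l corresponds to Wisolu r after a vowel, before a consonant other than r, m, n, p, b, f, v.
due ~ dui — Angor e corresponds to Wisolu i word-finally.
Applying these to Angor 'folzoe':
  folzoe → forzoe   (l→r after a vowel, before a consonant other than r, m, n, p, b, f, v)
  forzoe → forzoi   (e→i word-finally)
So the Wisolu cognate is 'forzoi'.

forzoi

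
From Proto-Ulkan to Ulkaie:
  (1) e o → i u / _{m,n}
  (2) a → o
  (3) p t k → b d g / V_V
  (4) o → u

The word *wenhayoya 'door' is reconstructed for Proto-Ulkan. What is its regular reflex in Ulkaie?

Ulkaie: *wenhayoya
  wenhayoya → winhayoya   [pre-nasal raising]
  winhayoya → winhoyoyo   [vowel merger]
  winhoyoyo (rule 3 does not apply)
  winhoyoyo → winhuyuyu   [vowel merger]
  giving Ulkaie winhuyuyu.

winhuyuyu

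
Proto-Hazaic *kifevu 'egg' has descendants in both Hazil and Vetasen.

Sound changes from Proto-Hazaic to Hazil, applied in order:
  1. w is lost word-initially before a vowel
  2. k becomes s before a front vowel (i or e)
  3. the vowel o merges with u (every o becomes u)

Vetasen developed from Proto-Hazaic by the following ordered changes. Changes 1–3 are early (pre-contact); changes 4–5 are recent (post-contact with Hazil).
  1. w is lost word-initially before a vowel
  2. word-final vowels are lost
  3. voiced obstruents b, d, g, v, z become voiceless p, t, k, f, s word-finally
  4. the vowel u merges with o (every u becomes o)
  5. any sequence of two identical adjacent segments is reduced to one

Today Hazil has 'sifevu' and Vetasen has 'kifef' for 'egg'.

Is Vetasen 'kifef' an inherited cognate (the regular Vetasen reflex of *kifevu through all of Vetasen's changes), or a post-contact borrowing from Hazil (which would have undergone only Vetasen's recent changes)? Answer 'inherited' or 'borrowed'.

inherited

If inherited, *kifevu would pass through all of Vetasen's changes:
Vetasen: *kifevu
  kifevu (rule 1 does not apply)
  kifevu → kifev   [apocope]
  kifev → kifef   [final devoicing]
  kifef (rule 4 does not apply)
  kifef (rule 5 does not apply)
  giving Vetasen kifef.
If borrowed from Hazil 'sifevu' after the early changes, it would undergo only the recent ones:
  rule 4 (vowel merger): sifevu → sifevo
  rule 5 (degemination): no change (sifevo)
  ⇒ as a loan: sifevo
Vetasen 'kifef' matches the inherited outcome exactly, so it is an inherited cognate, not a loan.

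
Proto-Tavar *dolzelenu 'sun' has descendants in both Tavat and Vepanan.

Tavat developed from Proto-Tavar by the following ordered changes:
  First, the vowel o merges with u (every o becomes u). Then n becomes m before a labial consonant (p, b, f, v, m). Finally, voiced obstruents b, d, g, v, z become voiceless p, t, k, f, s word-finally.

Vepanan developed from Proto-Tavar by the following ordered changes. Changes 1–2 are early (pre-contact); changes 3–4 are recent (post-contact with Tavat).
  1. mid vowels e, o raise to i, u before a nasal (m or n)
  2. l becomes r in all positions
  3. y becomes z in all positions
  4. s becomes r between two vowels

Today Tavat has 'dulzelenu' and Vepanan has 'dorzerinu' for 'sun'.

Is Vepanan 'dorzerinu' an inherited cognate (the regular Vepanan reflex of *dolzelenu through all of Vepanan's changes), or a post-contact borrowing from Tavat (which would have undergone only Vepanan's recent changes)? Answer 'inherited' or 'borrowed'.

inherited

If inherited, *dolzelenu would pass through all of Vepanan's changes:
Vepanan: *dolzelenu > dolzelinu > dorzerinu  (by pre-nasal raising, unconditioned shift)
If borrowed from Tavat 'dulzelenu' after the early changes, it would undergo only the recent ones:
  rule 3 (unconditioned shift): no change (dulzelenu)
  rule 4 (rhotacism): no change (dulzelenu)
  ⇒ as a loan: dulzelenu
Vepanan 'dorzerinu' matches the inherited outcome exactly, so it is an inherited cognate, not a loan.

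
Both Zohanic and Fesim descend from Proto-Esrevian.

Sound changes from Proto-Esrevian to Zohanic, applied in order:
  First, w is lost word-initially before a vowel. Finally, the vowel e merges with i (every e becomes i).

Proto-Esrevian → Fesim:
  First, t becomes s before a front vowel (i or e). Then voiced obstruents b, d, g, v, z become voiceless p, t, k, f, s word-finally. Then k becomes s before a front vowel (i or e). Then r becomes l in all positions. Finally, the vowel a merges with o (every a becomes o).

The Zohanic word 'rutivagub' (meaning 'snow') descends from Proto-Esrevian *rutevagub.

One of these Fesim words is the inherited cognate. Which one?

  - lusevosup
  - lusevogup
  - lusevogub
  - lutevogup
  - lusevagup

lusevogup

Fesim: *rutevagub > rusevagub > rusevagup > lusevagup > lusevogup  (by palatalisation, final devoicing, unconditioned shift, vowel merger)
The other candidates each miss or misapply at least one Fesim change.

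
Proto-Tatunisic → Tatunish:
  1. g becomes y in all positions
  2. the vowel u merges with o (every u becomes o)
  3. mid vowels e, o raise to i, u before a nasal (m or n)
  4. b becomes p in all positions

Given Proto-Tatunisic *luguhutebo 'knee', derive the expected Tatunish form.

Tatunish: start from *luguhutebo.
  rule 1 (unconditioned shift): luguhutebo → luyuhutebo
  rule 2 (vowel merger): luyuhutebo → loyohotebo
  rule 3: no change — loyohotebo
  rule 4 (unconditioned shift): loyohotebo → loyohotepo
  ⇒ Tatunish loyohotepo

loyohotepo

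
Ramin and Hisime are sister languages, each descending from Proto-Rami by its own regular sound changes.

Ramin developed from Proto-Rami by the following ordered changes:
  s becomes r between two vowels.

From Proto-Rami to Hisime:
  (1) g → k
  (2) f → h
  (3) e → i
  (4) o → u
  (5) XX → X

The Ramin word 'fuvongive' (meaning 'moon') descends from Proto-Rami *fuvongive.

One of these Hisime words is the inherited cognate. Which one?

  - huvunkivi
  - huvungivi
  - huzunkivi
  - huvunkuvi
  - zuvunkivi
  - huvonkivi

huvunkivi

Hisime: *fuvongive > fuvonkive > huvonkive > huvonkivi > huvunkivi  (by unconditioned shift, unconditioned shift, vowel merger, vowel merger)
The other candidates each miss or misapply at least one Hisime change.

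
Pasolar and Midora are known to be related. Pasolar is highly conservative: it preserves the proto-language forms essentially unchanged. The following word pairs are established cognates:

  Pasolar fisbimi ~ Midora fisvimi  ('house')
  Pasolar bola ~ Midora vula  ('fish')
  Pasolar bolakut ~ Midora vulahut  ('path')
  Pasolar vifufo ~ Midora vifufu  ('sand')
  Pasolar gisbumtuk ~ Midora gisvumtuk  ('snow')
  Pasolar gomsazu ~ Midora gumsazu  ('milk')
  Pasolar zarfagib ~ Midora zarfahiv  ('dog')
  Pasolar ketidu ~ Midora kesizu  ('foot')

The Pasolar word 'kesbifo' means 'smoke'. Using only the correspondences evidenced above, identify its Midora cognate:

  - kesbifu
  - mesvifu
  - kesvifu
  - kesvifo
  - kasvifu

kesvifu

fisbimi ~ fisvimi — Pasolar b corresponds to Midora v after a consonant, before a front vowel.
vifufo ~ vifufu — Pasolar o corresponds to Midora u word-finally.
Applying these to Pasolar 'kesbifo':
  kesbifo → kesvifo   (b→v after a consonant, before a front vowel)
  kesvifo → kesvifu   (o→u word-finally)
So the Midora cognate is 'kesvifu'.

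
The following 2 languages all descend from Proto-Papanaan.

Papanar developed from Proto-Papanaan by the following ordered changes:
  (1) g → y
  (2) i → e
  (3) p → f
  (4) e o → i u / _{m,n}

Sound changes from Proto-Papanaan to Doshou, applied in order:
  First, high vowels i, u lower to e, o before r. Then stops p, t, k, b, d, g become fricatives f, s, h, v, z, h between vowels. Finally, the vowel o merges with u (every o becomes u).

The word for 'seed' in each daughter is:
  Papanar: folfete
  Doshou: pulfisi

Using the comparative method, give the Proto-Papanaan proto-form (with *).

Position 2: Papanar has o, Doshou has u. Papanar preserves o here (none of its changes turn any other segment into o), so the proto-segment is *o.
Position 1: Papanar has f, Doshou has p. Doshou preserves p here (none of its changes turn any other segment into p), so the proto-segment is *p.
Verify the candidate proto-form against each daughter:
Papanar: *polfiti > polfete > folfete  (by vowel merger, unconditioned shift)
Doshou: *polfiti
  polfiti (rule 1 does not apply)
  polfiti → polfisi   [intervocalic lenition]
  polfisi → pulfisi   [vowel merger]
  giving Doshou pulfisi.
No other proto-form is consistent with every reflex, so the reconstruction is *polfiti.

*polfiti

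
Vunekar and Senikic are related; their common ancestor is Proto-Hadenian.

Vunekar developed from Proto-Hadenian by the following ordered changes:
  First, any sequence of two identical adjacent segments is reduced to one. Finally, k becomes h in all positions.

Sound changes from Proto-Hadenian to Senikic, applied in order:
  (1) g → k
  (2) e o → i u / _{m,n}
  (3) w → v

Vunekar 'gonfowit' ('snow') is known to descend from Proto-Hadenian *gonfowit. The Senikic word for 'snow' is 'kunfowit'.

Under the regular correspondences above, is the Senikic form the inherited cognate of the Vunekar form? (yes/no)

no

Derive the expected Senikic reflex of *gonfowit:
Senikic: start from *gonfowit.
  rule 1 (unconditioned shift): gonfowit → konfowit
  rule 2 (pre-nasal raising): konfowit → kunfowit
  rule 3 (unconditioned shift): kunfowit → kunfovit
  ⇒ Senikic kunfovit
The regular Senikic reflex would be 'kunfovit', but the attested form is 'kunfowit'. The correspondence is irregular, so they are not cognates (the Senikic form has a different source).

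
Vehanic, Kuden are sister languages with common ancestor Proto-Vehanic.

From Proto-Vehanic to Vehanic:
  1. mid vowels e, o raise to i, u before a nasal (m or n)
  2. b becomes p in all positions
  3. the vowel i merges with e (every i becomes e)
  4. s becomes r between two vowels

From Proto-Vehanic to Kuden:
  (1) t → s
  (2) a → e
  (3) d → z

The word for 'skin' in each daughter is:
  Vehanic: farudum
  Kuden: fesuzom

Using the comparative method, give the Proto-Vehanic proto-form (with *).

Position 2: Vehanic has a, Kuden has e. Vehanic preserves a here (none of its changes turn any other segment into a), so the proto-segment is *a.
Position 5: Vehanic has d, Kuden has z. Vehanic preserves d here (none of its changes turn any other segment into d), so the proto-segment is *d.
Position 3: Vehanic has r, Kuden has s. Taking the neighbouring segments as reconstructed: Vehanic r could go back to *s or *r; Kuden s could go back to *t or *s — the one source consistent with every daughter is *s.
Continuing position by position gives *fasudom; check it forward:
Vehanic: *fasudom
  fasudom → fasudum   [pre-nasal raising]
  fasudum (rule 2 does not apply)
  fasudum (rule 3 does not apply)
  fasudum → farudum   [rhotacism]
  giving Vehanic farudum.
Kuden: start from *fasudom.
  rule 1: no change — fasudom
  rule 2 (vowel merger): fasudom → fesudom
  rule 3 (unconditioned shift): fesudom → fesuzom
  ⇒ Kuden fesuzom
*fasudom is the unique common source.

*fasudom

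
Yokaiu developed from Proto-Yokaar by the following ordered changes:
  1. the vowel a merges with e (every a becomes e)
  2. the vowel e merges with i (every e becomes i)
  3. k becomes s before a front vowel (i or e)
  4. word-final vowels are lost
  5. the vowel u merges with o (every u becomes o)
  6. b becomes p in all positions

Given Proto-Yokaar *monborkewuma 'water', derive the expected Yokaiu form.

Yokaiu: *monborkewuma
  monborkewuma → monborkewume   [vowel merger]
  monborkewume → monborkiwumi   [vowel merger]
  monborkiwumi → monborsiwumi   [palatalisation]
  monborsiwumi → monborsiwum   [apocope]
  monborsiwum → monborsiwom   [vowel merger]
  monborsiwom → monporsiwom   [unconditioned shift]
  giving Yokaiu monporsiwom.

monporsiwom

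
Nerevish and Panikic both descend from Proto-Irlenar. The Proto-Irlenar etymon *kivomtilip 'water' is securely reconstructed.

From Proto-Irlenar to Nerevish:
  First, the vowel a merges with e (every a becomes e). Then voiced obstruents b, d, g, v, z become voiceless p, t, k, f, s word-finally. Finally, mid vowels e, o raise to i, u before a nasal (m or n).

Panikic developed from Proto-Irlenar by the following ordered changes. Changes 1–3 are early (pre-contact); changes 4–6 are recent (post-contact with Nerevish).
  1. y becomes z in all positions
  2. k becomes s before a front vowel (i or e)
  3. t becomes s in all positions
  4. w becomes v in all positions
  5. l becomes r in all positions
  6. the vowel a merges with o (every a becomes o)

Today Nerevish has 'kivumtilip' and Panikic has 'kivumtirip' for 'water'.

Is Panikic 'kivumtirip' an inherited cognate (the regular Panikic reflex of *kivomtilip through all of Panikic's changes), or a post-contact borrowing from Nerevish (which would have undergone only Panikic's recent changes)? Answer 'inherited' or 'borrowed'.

borrowed

If inherited, *kivomtilip would pass through all of Panikic's changes:
Panikic: *kivomtilip
  kivomtilip (rule 1 does not apply)
  kivomtilip → sivomtilip   [palatalisation]
  sivomtilip → sivomsilip   [unconditioned shift]
  sivomsilip (rule 4 does not apply)
  sivomsilip → sivomsirip   [unconditioned shift]
  sivomsirip (rule 6 does not apply)
  giving Panikic sivomsirip.
If borrowed from Nerevish 'kivumtilip' after the early changes, it would undergo only the recent ones:
  rule 4 (unconditioned shift): no change (kivumtilip)
  rule 5 (unconditioned shift): kivumtilip → kivumtirip
  rule 6 (vowel merger): no change (kivumtirip)
  ⇒ as a loan: kivumtirip
Panikic 'kivumtirip' matches the loan outcome 'kivumtirip', not the inherited 'sivomsirip' — it skipped the early Panikic changes, so it was borrowed from Nerevish.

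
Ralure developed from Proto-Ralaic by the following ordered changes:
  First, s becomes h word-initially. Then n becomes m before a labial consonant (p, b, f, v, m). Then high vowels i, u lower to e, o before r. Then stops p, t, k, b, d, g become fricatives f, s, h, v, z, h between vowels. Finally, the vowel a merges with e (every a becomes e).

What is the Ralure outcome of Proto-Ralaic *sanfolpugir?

hemfolpuher

Ralure: *sanfolpugir
  sanfolpugir → hanfolpugir   [debuccalisation]
  hanfolpugir → hamfolpugir   [nasal place assimilation]
  hamfolpugir → hamfolpuger   [pre-rhotic lowering]
  hamfolpuger → hamfolpuher   [intervocalic lenition]
  hamfolpuher → hemfolpuher   [vowel merger]
  giving Ralure hemfolpuher.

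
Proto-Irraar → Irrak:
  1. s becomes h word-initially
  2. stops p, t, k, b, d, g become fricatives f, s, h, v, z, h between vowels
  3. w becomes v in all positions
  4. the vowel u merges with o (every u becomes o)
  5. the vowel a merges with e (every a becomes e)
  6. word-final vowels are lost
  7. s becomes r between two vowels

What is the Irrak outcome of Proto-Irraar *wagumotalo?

vehomorel

Irrak: start from *wagumotalo.
  rule 1: no change — wagumotalo
  rule 2 (intervocalic lenition): wagumotalo → wahumosalo
  rule 3 (unconditioned shift): wahumosalo → vahumosalo
  rule 4 (vowel merger): vahumosalo → vahomosalo
  rule 5 (vowel merger): vahomosalo → vehomoselo
  rule 6 (apocope): vehomoselo → vehomosel
  rule 7 (rhotacism): vehomosel → vehomorel
  ⇒ Irrak vehomorel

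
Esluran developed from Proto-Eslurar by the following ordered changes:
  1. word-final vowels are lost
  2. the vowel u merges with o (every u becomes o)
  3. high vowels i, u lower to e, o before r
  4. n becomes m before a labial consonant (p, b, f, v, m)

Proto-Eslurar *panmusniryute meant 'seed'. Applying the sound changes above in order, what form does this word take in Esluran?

Esluran: start from *panmusniryute.
  rule 1 (apocope): panmusniryute → panmusniryut
  rule 2 (vowel merger): panmusniryut → panmosniryot
  rule 3 (pre-rhotic lowering): panmosniryot → panmosneryot
  rule 4 (nasal place assimilation): panmosneryot → pammosneryot
  ⇒ Esluran pammosneryot

pammosneryot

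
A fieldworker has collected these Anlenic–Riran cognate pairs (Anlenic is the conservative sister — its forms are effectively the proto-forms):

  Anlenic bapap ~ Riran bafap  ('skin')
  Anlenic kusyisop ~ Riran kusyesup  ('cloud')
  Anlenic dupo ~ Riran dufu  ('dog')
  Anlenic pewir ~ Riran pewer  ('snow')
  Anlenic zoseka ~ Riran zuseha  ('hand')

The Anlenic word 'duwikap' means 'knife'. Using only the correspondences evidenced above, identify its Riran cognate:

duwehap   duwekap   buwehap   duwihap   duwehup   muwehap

duwehap

kusyisop ~ kusyesup — Anlenic i corresponds to Riran e after a consonant, before a consonant other than r, m, n, p, b, f, v.
zoseka ~ zuseha — Anlenic k corresponds to Riran h between vowels (before a back vowel).
Applying these to Anlenic 'duwikap':
  duwikap → duwekap   (i→e after a consonant, before a consonant other than r, m, n, p, b, f, v)
  duwekap → duwehap   (k→h between vowels (before a back vowel))
So the Riran cognate is 'duwehap'.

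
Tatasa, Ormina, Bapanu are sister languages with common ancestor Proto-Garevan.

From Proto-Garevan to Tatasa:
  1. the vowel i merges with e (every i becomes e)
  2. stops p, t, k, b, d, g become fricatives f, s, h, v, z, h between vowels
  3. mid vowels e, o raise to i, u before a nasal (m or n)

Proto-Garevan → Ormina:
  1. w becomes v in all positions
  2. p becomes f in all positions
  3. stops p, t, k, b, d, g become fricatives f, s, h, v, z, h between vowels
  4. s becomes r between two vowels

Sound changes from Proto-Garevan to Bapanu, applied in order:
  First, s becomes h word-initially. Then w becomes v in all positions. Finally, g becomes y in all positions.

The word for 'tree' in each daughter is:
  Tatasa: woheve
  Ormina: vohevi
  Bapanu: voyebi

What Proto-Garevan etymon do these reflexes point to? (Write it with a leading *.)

Position 5: Tatasa has v, Ormina has v, Bapanu has b. Bapanu preserves b here (none of its changes turn any other segment into b), so the proto-segment is *b.
Position 3: Tatasa has h, Ormina has h, Bapanu has y. Taking the neighbouring segments as reconstructed: Tatasa h could go back to *k or *g or *h; Ormina h could go back to *k or *g or *h; Bapanu y could go back to *g or *y — the one source consistent with every daughter is *g.
Continuing position by position gives *wogebi; check it forward:
Tatasa: *wogebi > wogebe > woheve  (by vowel merger, intervocalic lenition)
Ormina: *wogebi > vogebi > vohevi  (by unconditioned shift, intervocalic lenition)
Bapanu: *wogebi > vogebi > voyebi  (by unconditioned shift, unconditioned shift)
Only *wogebi yields all of Tatasa woheve, Ormina vohevi, Bapanu voyebi.

*wogebi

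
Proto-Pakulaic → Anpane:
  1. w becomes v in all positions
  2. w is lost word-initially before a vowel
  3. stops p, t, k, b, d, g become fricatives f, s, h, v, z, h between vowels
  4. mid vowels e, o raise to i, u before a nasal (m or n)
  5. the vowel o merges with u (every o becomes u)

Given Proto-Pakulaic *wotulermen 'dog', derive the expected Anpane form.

vusulermin

Anpane: *wotulermen > votulermen > vosulermen > vosulermin > vusulermin  (by unconditioned shift, intervocalic lenition, pre-nasal raising, vowel merger)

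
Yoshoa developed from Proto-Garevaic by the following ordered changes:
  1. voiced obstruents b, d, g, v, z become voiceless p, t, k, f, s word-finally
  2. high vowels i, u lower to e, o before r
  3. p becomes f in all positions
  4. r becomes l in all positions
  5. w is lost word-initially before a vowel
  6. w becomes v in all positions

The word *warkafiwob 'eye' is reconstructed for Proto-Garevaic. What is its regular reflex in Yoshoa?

alkafivof

Yoshoa: start from *warkafiwob.
  rule 1 (final devoicing): warkafiwob → warkafiwop
  rule 2: no change — warkafiwop
  rule 3 (unconditioned shift): warkafiwop → warkafiwof
  rule 4 (unconditioned shift): warkafiwof → walkafiwof
  rule 5 (glide loss): walkafiwof → alkafiwof
  rule 6 (unconditioned shift): alkafiwof → alkafivof
  ⇒ Yoshoa alkafivof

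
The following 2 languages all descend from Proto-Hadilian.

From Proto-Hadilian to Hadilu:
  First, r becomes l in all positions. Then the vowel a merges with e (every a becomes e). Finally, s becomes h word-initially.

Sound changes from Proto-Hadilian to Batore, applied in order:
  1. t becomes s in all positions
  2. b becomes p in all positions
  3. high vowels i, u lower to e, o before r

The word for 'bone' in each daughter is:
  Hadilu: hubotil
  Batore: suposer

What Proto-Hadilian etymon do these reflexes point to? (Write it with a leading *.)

*subotir

Position 6: Hadilu has i, Batore has e. Hadilu preserves i here (none of its changes turn any other segment into i), so the proto-segment is *i.
Position 3: Hadilu has b, Batore has p. Hadilu preserves b here (none of its changes turn any other segment into b), so the proto-segment is *b.
Position 7: Hadilu has l, Batore has r. Batore preserves r here (none of its changes turn any other segment into r), so the proto-segment is *r.
Continuing position by position gives *subotir; check it forward:
Hadilu: *subotir
  subotir → subotil   [unconditioned shift]
  subotil (rule 2 does not apply)
  subotil → hubotil   [debuccalisation]
  giving Hadilu hubotil.
Batore: *subotir
  subotir → subosir   [unconditioned shift]
  subosir → suposir   [unconditioned shift]
  suposir → suposer   [pre-rhotic lowering]
  giving Batore suposer.
*subotir is the unique common source.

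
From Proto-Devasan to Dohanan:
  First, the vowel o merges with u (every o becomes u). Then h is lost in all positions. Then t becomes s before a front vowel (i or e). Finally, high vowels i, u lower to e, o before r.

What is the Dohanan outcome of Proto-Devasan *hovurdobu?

Dohanan: *hovurdobu
  hovurdobu → huvurdubu   [vowel merger]
  huvurdubu → uvurdubu   [h-loss]
  uvurdubu (rule 3 does not apply)
  uvurdubu → uvordubu   [pre-rhotic lowering]
  giving Dohanan uvordubu.

uvordubu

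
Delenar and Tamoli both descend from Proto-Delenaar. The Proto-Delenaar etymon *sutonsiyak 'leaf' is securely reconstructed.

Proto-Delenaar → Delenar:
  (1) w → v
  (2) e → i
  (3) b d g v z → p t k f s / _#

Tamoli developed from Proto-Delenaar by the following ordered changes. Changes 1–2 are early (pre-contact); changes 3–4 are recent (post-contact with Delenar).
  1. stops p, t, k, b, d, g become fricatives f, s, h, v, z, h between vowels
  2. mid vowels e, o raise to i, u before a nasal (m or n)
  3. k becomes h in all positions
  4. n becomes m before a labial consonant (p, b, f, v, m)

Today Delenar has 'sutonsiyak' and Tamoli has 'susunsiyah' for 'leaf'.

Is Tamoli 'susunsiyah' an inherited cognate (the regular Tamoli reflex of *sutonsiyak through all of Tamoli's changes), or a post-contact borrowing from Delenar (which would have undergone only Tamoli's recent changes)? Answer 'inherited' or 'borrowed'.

inherited

If inherited, *sutonsiyak would pass through all of Tamoli's changes:
Tamoli: *sutonsiyak
  sutonsiyak → susonsiyak   [intervocalic lenition]
  susonsiyak → susunsiyak   [pre-nasal raising]
  susunsiyak → susunsiyah   [unconditioned shift]
  susunsiyah (rule 4 does not apply)
  giving Tamoli susunsiyah.
If borrowed from Delenar 'sutonsiyak' after the early changes, it would undergo only the recent ones:
  rule 3 (unconditioned shift): sutonsiyak → sutonsiyah
  rule 4 (nasal place assimilation): no change (sutonsiyah)
  ⇒ as a loan: sutonsiyah
Tamoli 'susunsiyah' matches the inherited outcome exactly, so it is an inherited cognate, not a loan.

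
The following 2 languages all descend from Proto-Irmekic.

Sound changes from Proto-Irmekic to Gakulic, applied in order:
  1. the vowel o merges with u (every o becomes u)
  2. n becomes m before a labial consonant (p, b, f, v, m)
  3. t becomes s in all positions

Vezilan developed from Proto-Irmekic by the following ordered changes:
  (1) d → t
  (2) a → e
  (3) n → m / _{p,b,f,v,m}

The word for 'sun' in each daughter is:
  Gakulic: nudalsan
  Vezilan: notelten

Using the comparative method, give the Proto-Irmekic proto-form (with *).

*nodaltan

Position 6: Gakulic has s, Vezilan has t. Taking the neighbouring segments as reconstructed: Gakulic s could go back to *t or *s; Vezilan t could go back to *t or *d — the one source consistent with every daughter is *t.
Position 3: Gakulic has d, Vezilan has t. Gakulic preserves d here (none of its changes turn any other segment into d), so the proto-segment is *d.
This points to *nodaltan. Verify forward in each daughter:
Gakulic: *nodaltan > nudaltan > nudalsan  (by vowel merger, unconditioned shift)
Vezilan: *nodaltan
  nodaltan → notaltan   [unconditioned shift]
  notaltan → notelten   [vowel merger]
  notelten (rule 3 does not apply)
  giving Vezilan notelten.
Only *nodaltan yields all of Gakulic nudalsan, Vezilan notelten.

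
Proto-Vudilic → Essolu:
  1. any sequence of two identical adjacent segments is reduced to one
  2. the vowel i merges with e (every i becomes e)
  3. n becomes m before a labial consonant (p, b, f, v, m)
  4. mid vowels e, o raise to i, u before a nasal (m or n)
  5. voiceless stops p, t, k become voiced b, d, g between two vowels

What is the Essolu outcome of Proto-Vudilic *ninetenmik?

ninedimmek

Essolu: start from *ninetenmik.
  rule 1: no change — ninetenmik
  rule 2 (vowel merger): ninetenmik → nenetenmek
  rule 3 (nasal place assimilation): nenetenmek → nenetemmek
  rule 4 (pre-nasal raising): nenetemmek → ninetimmek
  rule 5 (intervocalic voicing): ninetimmek → ninedimmek
  ⇒ Essolu ninedimmek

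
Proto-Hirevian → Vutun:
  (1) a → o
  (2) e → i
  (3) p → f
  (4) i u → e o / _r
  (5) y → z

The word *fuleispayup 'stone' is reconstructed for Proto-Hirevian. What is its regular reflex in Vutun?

Vutun: start from *fuleispayup.
  rule 1 (vowel merger): fuleispayup → fuleispoyup
  rule 2 (vowel merger): fuleispoyup → fuliispoyup
  rule 3 (unconditioned shift): fuliispoyup → fuliisfoyuf
  rule 4: no change — fuliisfoyuf
  rule 5 (unconditioned shift): fuliisfoyuf → fuliisfozuf
  ⇒ Vutun fuliisfozuf

fuliisfozuf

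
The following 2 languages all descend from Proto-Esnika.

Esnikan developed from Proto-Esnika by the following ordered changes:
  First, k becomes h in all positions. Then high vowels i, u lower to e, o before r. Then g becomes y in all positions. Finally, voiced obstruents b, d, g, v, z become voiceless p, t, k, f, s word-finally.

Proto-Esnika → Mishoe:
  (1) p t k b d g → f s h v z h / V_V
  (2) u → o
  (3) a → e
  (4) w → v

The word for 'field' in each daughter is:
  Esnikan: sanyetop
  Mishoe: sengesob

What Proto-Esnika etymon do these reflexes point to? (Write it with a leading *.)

Position 4: Esnikan has y, Mishoe has g. Mishoe preserves g here (none of its changes turn any other segment into g), so the proto-segment is *g.
Position 8: Esnikan has p, Mishoe has b. Mishoe preserves b here (none of its changes turn any other segment into b), so the proto-segment is *b.
Position 6: Esnikan has t, Mishoe has s. Taking the neighbouring segments as reconstructed: Esnikan t can only go back to *t; Mishoe s could go back to *t or *s — the one source consistent with every daughter is *t.
Continuing position by position gives *sangetob; check it forward:
Esnikan: *sangetob > sanyetob > sanyetop  (by unconditioned shift, final devoicing)
Mishoe: *sangetob
  sangetob → sangesob   [intervocalic lenition]
  sangesob (rule 2 does not apply)
  sangesob → sengesob   [vowel merger]
  sengesob (rule 4 does not apply)
  giving Mishoe sengesob.
No other proto-form is consistent with every reflex, so the reconstruction is *sangetob.

*sangetob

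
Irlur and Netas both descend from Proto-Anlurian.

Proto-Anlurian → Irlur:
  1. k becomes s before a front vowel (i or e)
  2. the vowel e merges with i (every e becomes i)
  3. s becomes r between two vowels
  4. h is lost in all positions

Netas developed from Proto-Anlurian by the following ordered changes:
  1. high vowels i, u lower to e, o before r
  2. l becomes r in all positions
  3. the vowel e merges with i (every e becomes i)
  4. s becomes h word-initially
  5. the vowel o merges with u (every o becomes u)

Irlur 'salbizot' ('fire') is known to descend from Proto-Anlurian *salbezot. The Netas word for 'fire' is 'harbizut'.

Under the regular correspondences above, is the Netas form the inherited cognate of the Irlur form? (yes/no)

Derive the expected Netas reflex of *salbezot:
Netas: *salbezot
  salbezot (rule 1 does not apply)
  salbezot → sarbezot   [unconditioned shift]
  sarbezot → sarbizot   [vowel merger]
  sarbizot → harbizot   [debuccalisation]
  harbizot → harbizut   [vowel merger]
  giving Netas harbizut.
Netas 'harbizut' matches the regular reflex exactly, so the pair is cognate.

yes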